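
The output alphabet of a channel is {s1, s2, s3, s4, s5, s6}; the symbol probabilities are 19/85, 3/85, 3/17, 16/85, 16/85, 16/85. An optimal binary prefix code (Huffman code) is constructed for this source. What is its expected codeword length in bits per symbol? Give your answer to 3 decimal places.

Repeatedly combine the two least-probable nodes; the expected code length is the sum of the merged weights.
merge 3/85 + 3/17 → 18/85
merge 16/85 + 16/85 → 32/85
merge 16/85 + 18/85 → 2/5
merge 19/85 + 32/85 → 3/5
merge 2/5 + 3/5 → 1
L = 18/85 + 32/85 + 2/5 + 3/5 + 1 = 44/17 ≈ 2.588 bits/symbol.

2.588 bits/symbol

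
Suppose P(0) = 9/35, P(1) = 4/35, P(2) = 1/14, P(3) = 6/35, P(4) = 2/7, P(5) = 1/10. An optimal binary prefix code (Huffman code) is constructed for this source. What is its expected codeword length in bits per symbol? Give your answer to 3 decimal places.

Repeatedly combine the two least-probable nodes; the expected code length is the sum of the merged weights.
merge 1/14 + 1/10 → 6/35
merge 4/35 + 6/35 → 2/7
merge 6/35 + 9/35 → 3/7
merge 2/7 + 2/7 → 4/7
merge 3/7 + 4/7 → 1
L = 6/35 + 2/7 + 3/7 + 4/7 + 1 = 86/35 ≈ 2.457 bits/symbol.

2.457 bits/symbol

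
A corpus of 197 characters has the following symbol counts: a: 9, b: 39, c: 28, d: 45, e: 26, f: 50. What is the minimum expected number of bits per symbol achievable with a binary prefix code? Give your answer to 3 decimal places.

2.497 bits/symbol

Probabilities are the counts divided by 197.
Repeatedly combine the two least-probable nodes; the expected code length is the sum of the merged weights.
merge 9/197 + 26/197 → 35/197
merge 28/197 + 35/197 → 63/197
merge 39/197 + 45/197 → 84/197
merge 50/197 + 63/197 → 113/197
merge 84/197 + 113/197 → 1
L = 35/197 + 63/197 + 84/197 + 113/197 + 1 = 492/197 ≈ 2.497 bits/symbol.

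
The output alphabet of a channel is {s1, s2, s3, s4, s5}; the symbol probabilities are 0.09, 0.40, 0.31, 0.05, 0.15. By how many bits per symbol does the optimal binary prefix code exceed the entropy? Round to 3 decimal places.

0.038 bits

Entropy H = −Σ p log₂ p ≈ 1.9919 bits.
Huffman merges: 1/20+9/100→7/50; 7/50+3/20→29/100; 29/100+31/100→3/5; 2/5+3/5→1. L = 203/100 ≈ 2.0300.
L − H = 2.0300 − 1.9919 = 0.038 bits.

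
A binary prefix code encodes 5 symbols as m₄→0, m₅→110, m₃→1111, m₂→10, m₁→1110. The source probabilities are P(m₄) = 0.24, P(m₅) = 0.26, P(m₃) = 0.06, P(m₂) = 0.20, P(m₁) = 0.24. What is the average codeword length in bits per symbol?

L̄ = Σ pᵢ·ℓᵢ = 0.24·1 + 0.26·3 + 0.06·4 + 0.20·2 + 0.24·4 = 2.62 bits/symbol.

2.62 bits/symbol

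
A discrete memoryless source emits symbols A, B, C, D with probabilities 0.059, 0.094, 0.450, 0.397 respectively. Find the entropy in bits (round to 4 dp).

H = −Σ pᵢ log₂ pᵢ.
−0.059·log₂(0.059) = 0.2409
−0.094·log₂(0.094) = 0.3207
−0.450·log₂(0.450) = 0.5184
−0.397·log₂(0.397) = 0.5291
Sum ≈ 1.6091 → 1.6091 bits.

1.6091 bits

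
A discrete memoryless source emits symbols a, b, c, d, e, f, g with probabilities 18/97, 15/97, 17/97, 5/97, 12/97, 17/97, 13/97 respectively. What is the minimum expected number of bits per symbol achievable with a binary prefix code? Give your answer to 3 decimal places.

Repeatedly combine the two least-probable nodes; the expected code length is the sum of the merged weights.
merge 5/97 + 12/97 → 17/97
merge 13/97 + 15/97 → 28/97
merge 17/97 + 17/97 → 34/97
merge 17/97 + 18/97 → 35/97
merge 28/97 + 34/97 → 62/97
merge 35/97 + 62/97 → 1
L = 17/97 + 28/97 + 34/97 + 35/97 + 62/97 + 1 = 273/97 ≈ 2.814 bits/symbol.

2.814 bits/symbol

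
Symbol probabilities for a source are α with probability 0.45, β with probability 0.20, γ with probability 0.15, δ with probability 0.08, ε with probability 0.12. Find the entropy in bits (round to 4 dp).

2.0519 bits

H = −Σ pᵢ log₂ pᵢ.
−0.45·log₂(0.45) = 0.5184
−0.20·log₂(0.20) = 0.4644
−0.15·log₂(0.15) = 0.4105
−0.08·log₂(0.08) = 0.2915
−0.12·log₂(0.12) = 0.3671
Sum ≈ 2.0519 → 2.0519 bits.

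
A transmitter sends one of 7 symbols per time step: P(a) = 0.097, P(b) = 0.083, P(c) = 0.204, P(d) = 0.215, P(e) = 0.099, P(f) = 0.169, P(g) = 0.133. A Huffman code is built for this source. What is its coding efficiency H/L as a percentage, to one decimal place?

Entropy H = −Σ p log₂ p ≈ 2.7200 bits.
Huffman merges: 83/1000+97/1000→9/50; 99/1000+133/1000→29/125; 169/1000+9/50→349/1000; 51/250+43/200→419/1000; 29/125+349/1000→581/1000; 419/1000+581/1000→1. L = 2761/1000 ≈ 2.7610.
Efficiency = H/L = 2.7200/2.7610 = 98.5%.

98.5%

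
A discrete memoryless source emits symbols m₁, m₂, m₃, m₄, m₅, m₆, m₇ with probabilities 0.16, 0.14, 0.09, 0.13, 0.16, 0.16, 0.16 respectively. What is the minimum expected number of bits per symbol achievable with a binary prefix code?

2.84 bits/symbol

Repeatedly combine the two least-probable nodes; the expected code length is the sum of the merged weights.
merge 9/100 + 13/100 → 11/50
merge 7/50 + 4/25 → 3/10
merge 4/25 + 4/25 → 8/25
merge 4/25 + 11/50 → 19/50
merge 3/10 + 8/25 → 31/50
merge 19/50 + 31/50 → 1
L = 11/50 + 3/10 + 8/25 + 19/50 + 31/50 + 1 = 71/25 = 2.84 bits/symbol.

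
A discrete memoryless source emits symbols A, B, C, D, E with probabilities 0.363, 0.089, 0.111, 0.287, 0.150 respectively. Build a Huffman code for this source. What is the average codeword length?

2.187 bits/symbol

Repeatedly combine the two least-probable nodes; the expected code length is the sum of the merged weights.
merge 89/1000 + 111/1000 → 1/5
merge 3/20 + 1/5 → 7/20
merge 287/1000 + 7/20 → 637/1000
merge 363/1000 + 637/1000 → 1
L = 1/5 + 7/20 + 637/1000 + 1 = 2187/1000 = 2.187 bits/symbol.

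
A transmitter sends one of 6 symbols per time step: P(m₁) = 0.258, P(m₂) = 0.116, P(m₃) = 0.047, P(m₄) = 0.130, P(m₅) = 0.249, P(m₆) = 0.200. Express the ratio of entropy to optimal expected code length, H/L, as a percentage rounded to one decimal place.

98.5%

Entropy H = −Σ p log₂ p ≈ 2.4186 bits.
Huffman merges: 47/1000+29/250→163/1000; 13/100+163/1000→293/1000; 1/5+249/1000→449/1000; 129/500+293/1000→551/1000; 449/1000+551/1000→1. L = 307/125 ≈ 2.4560.
Efficiency = H/L = 2.4186/2.4560 = 98.5%.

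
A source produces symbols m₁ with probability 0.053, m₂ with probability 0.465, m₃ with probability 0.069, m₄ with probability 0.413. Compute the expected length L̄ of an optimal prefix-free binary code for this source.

1.657 bits/symbol

Repeatedly combine the two least-probable nodes; the expected code length is the sum of the merged weights.
merge 53/1000 + 69/1000 → 61/500
merge 61/500 + 413/1000 → 107/200
merge 93/200 + 107/200 → 1
L = 61/500 + 107/200 + 1 = 1657/1000 = 1.657 bits/symbol.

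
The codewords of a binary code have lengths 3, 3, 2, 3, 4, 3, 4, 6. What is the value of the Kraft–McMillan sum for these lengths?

0.890625

With common denominator 2^6 = 64: Σ 2^(−ℓᵢ) = 8/64 + 8/64 + 16/64 + 8/64 + 4/64 + 8/64 + 4/64 + 1/64 = 57/64 = 0.890625.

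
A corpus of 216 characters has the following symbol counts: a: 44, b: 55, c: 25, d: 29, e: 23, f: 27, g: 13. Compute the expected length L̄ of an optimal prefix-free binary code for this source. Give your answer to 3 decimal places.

2.708 bits/symbol

Probabilities are the counts divided by 216.
Repeatedly combine the two least-probable nodes; the expected code length is the sum of the merged weights.
merge 13/216 + 23/216 → 1/6
merge 25/216 + 1/8 → 13/54
merge 29/216 + 1/6 → 65/216
merge 11/54 + 13/54 → 4/9
merge 55/216 + 65/216 → 5/9
merge 4/9 + 5/9 → 1
L = 1/6 + 13/54 + 65/216 + 4/9 + 5/9 + 1 = 65/24 ≈ 2.708 bits/symbol.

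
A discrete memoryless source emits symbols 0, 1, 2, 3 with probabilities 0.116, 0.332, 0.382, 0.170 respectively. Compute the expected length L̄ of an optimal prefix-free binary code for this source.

1.904 bits/symbol

Repeatedly combine the two least-probable nodes; the expected code length is the sum of the merged weights.
merge 29/250 + 17/100 → 143/500
merge 143/500 + 83/250 → 309/500
merge 191/500 + 309/500 → 1
L = 143/500 + 309/500 + 1 = 238/125 = 1.904 bits/symbol.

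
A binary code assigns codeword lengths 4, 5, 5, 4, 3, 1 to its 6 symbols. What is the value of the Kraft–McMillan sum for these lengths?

0.8125

With common denominator 2^5 = 32: Σ 2^(−ℓᵢ) = 2/32 + 1/32 + 1/32 + 2/32 + 4/32 + 16/32 = 26/32 = 0.8125.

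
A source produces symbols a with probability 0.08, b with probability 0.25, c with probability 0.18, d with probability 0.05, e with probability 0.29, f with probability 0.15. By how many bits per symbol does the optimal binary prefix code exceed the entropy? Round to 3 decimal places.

Entropy H = −Σ p log₂ p ≈ 2.3814 bits.
Huffman merges: 1/20+2/25→13/100; 13/100+3/20→7/25; 9/50+1/4→43/100; 7/25+29/100→57/100; 43/100+57/100→1. L = 241/100 ≈ 2.4100.
L − H = 2.4100 − 2.3814 = 0.029 bits.

0.029 bits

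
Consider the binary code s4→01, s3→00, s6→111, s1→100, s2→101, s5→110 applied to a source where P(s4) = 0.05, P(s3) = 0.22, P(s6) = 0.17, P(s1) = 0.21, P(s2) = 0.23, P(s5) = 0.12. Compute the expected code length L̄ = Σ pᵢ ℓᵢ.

L̄ = Σ pᵢ·ℓᵢ = 0.05·2 + 0.22·2 + 0.17·3 + 0.21·3 + 0.23·3 + 0.12·3 = 2.73 bits/symbol.

2.73 bits/symbol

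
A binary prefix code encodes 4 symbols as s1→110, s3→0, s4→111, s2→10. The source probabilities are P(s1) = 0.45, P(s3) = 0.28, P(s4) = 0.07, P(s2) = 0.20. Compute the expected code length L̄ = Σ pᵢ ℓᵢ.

L̄ = Σ pᵢ·ℓᵢ = 0.45·3 + 0.28·1 + 0.07·3 + 0.20·2 = 2.24 bits/symbol.

2.24 bits/symbol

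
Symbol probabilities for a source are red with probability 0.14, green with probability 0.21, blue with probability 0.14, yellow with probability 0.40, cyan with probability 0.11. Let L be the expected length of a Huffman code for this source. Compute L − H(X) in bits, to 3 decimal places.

Entropy H = −Σ p log₂ p ≈ 2.1461 bits.
Huffman merges: 11/100+7/50→1/4; 7/50+21/100→7/20; 1/4+7/20→3/5; 2/5+3/5→1. L = 11/5 ≈ 2.2000.
L − H = 2.2000 − 2.1461 = 0.054 bits.

0.054 bits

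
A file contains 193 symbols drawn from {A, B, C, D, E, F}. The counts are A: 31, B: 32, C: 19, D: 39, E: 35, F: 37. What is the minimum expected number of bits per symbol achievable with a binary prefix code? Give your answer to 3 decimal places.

2.606 bits/symbol

Probabilities are the counts divided by 193.
Repeatedly combine the two least-probable nodes; the expected code length is the sum of the merged weights.
merge 19/193 + 31/193 → 50/193
merge 32/193 + 35/193 → 67/193
merge 37/193 + 39/193 → 76/193
merge 50/193 + 67/193 → 117/193
merge 76/193 + 117/193 → 1
L = 50/193 + 67/193 + 76/193 + 117/193 + 1 = 503/193 ≈ 2.606 bits/symbol.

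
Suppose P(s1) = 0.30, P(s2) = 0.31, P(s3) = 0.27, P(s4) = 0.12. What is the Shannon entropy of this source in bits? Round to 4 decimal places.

H = −Σ pᵢ log₂ pᵢ.
−0.30·log₂(0.30) = 0.5211
−0.31·log₂(0.31) = 0.5238
−0.27·log₂(0.27) = 0.5100
−0.12·log₂(0.12) = 0.3671
Sum ≈ 1.9220 → 1.9220 bits.

1.9220 bits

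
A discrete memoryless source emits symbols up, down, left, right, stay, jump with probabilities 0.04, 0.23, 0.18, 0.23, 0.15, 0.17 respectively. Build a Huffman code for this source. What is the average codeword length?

Repeatedly combine the two least-probable nodes; the expected code length is the sum of the merged weights.
merge 1/25 + 3/20 → 19/100
merge 17/100 + 9/50 → 7/20
merge 19/100 + 23/100 → 21/50
merge 23/100 + 7/20 → 29/50
merge 21/50 + 29/50 → 1
L = 19/100 + 7/20 + 21/50 + 29/50 + 1 = 127/50 = 2.54 bits/symbol.

2.54 bits/symbol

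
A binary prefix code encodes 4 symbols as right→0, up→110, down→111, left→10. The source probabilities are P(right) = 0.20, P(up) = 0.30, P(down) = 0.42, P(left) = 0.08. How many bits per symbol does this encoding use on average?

2.52 bits/symbol

L̄ = Σ pᵢ·ℓᵢ = 0.20·1 + 0.30·3 + 0.42·3 + 0.08·2 = 2.52 bits/symbol.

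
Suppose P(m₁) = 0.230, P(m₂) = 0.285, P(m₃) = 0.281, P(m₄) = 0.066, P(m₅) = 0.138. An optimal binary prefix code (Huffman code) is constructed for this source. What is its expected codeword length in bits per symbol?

Repeatedly combine the two least-probable nodes; the expected code length is the sum of the merged weights.
merge 33/500 + 69/500 → 51/250
merge 51/250 + 23/100 → 217/500
merge 281/1000 + 57/200 → 283/500
merge 217/500 + 283/500 → 1
L = 51/250 + 217/500 + 283/500 + 1 = 551/250 = 2.204 bits/symbol.

2.204 bits/symbol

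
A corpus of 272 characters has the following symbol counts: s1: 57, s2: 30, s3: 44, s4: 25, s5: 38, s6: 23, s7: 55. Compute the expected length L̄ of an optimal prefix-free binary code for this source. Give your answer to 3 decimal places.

Probabilities are the counts divided by 272.
Repeatedly combine the two least-probable nodes; the expected code length is the sum of the merged weights.
merge 23/272 + 25/272 → 3/17
merge 15/136 + 19/136 → 1/4
merge 11/68 + 3/17 → 23/68
merge 55/272 + 57/272 → 7/17
merge 1/4 + 23/68 → 10/17
merge 7/17 + 10/17 → 1
L = 3/17 + 1/4 + 23/68 + 7/17 + 10/17 + 1 = 47/17 ≈ 2.765 bits/symbol.

2.765 bits/symbol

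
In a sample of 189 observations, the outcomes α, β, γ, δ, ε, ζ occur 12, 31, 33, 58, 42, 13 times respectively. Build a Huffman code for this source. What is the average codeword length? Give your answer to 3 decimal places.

Probabilities are the counts divided by 189.
Repeatedly combine the two least-probable nodes; the expected code length is the sum of the merged weights.
merge 4/63 + 13/189 → 25/189
merge 25/189 + 31/189 → 8/27
merge 11/63 + 2/9 → 25/63
merge 8/27 + 58/189 → 38/63
merge 25/63 + 38/63 → 1
L = 25/189 + 8/27 + 25/63 + 38/63 + 1 = 17/7 ≈ 2.429 bits/symbol.

2.429 bits/symbol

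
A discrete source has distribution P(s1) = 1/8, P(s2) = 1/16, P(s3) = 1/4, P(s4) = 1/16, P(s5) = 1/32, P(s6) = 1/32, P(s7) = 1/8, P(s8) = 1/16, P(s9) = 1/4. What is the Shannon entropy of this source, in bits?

2.8125 bits

Each probability is a power of 1/2, so log₂(1/p) is an integer.
H = Σ p·log₂(1/p) = 1/8·3 + 1/16·4 + 1/4·2 + 1/16·4 + 1/32·5 + 1/32·5 + 1/8·3 + 1/16·4 + 1/4·2 = 2.8125 bits.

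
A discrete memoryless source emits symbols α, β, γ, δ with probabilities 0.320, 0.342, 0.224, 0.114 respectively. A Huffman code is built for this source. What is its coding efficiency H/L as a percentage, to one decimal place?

95.0%

Entropy H = −Σ p log₂ p ≈ 1.8961 bits.
Huffman merges: 57/500+28/125→169/500; 8/25+169/500→329/500; 171/500+329/500→1. L = 499/250 ≈ 1.9960.
Efficiency = H/L = 1.8961/1.9960 = 95.0%.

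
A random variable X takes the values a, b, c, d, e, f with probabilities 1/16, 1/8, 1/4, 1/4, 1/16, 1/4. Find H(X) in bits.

Each probability is a power of 1/2, so log₂(1/p) is an integer.
H = Σ p·log₂(1/p) = 1/16·4 + 1/8·3 + 1/4·2 + 1/4·2 + 1/16·4 + 1/4·2 = 2.375 bits.

2.375 bits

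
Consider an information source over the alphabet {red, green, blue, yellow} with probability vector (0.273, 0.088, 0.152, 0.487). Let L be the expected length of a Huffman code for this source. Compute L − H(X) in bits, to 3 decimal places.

Entropy H = −Σ p log₂ p ≈ 1.7385 bits.
Huffman merges: 11/125+19/125→6/25; 6/25+273/1000→513/1000; 487/1000+513/1000→1. L = 1753/1000 ≈ 1.7530.
L − H = 1.7530 − 1.7385 = 0.014 bits.

0.014 bits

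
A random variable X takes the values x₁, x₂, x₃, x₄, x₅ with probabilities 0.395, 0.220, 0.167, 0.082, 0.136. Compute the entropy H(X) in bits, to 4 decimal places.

H = −Σ pᵢ log₂ pᵢ.
−0.395·log₂(0.395) = 0.5293
−0.220·log₂(0.220) = 0.4806
−0.167·log₂(0.167) = 0.4312
−0.082·log₂(0.082) = 0.2959
−0.136·log₂(0.136) = 0.3915
Sum ≈ 2.1284 → 2.1284 bits.

2.1284 bits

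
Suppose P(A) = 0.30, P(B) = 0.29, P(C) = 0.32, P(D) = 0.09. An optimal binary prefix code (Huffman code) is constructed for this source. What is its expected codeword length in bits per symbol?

2 bits/symbol

Repeatedly combine the two least-probable nodes; the expected code length is the sum of the merged weights.
merge 9/100 + 29/100 → 19/50
merge 3/10 + 8/25 → 31/50
merge 19/50 + 31/50 → 1
L = 19/50 + 31/50 + 1 = 2 bits/symbol.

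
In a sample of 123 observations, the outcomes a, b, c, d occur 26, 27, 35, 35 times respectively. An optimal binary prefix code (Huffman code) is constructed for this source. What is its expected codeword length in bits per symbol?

Probabilities are the counts divided by 123.
Repeatedly combine the two least-probable nodes; the expected code length is the sum of the merged weights.
merge 26/123 + 9/41 → 53/123
merge 35/123 + 35/123 → 70/123
merge 53/123 + 70/123 → 1
L = 53/123 + 70/123 + 1 = 2 bits/symbol.

2 bits/symbol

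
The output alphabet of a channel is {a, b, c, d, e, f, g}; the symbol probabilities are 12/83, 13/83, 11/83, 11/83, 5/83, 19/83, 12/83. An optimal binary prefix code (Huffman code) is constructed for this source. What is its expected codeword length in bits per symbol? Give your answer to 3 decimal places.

Repeatedly combine the two least-probable nodes; the expected code length is the sum of the merged weights.
merge 5/83 + 11/83 → 16/83
merge 11/83 + 12/83 → 23/83
merge 12/83 + 13/83 → 25/83
merge 16/83 + 19/83 → 35/83
merge 23/83 + 25/83 → 48/83
merge 35/83 + 48/83 → 1
L = 16/83 + 23/83 + 25/83 + 35/83 + 48/83 + 1 = 230/83 ≈ 2.771 bits/symbol.

2.771 bits/symbol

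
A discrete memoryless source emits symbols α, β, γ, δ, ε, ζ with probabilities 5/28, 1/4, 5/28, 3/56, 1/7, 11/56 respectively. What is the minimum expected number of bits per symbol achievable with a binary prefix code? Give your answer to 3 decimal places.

Repeatedly combine the two least-probable nodes; the expected code length is the sum of the merged weights.
merge 3/56 + 1/7 → 11/56
merge 5/28 + 5/28 → 5/14
merge 11/56 + 11/56 → 11/28
merge 1/4 + 5/14 → 17/28
merge 11/28 + 17/28 → 1
L = 11/56 + 5/14 + 11/28 + 17/28 + 1 = 143/56 ≈ 2.554 bits/symbol.

2.554 bits/symbol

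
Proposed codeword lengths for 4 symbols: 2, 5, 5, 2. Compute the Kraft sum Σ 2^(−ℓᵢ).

0.5625

With common denominator 2^5 = 32: Σ 2^(−ℓᵢ) = 8/32 + 1/32 + 1/32 + 8/32 = 18/32 = 0.5625.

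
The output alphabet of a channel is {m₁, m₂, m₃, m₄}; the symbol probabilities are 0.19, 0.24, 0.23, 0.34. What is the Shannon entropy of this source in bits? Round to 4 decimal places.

H = −Σ pᵢ log₂ pᵢ.
−0.19·log₂(0.19) = 0.4552
−0.24·log₂(0.24) = 0.4941
−0.23·log₂(0.23) = 0.4877
−0.34·log₂(0.34) = 0.5292
Sum ≈ 1.9662 → 1.9662 bits.

1.9662 bits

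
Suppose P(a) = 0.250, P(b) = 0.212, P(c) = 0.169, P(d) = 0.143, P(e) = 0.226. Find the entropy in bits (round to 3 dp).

H = −Σ pᵢ log₂ pᵢ.
−0.250·log₂(0.250) = 0.5000
−0.212·log₂(0.212) = 0.4744
−0.169·log₂(0.169) = 0.4335
−0.143·log₂(0.143) = 0.4012
−0.226·log₂(0.226) = 0.4849
Sum ≈ 2.2940 → 2.294 bits.

2.294 bits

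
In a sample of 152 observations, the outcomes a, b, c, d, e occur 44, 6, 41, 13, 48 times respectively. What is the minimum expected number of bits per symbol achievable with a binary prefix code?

2.125 bits/symbol

Probabilities are the counts divided by 152.
Repeatedly combine the two least-probable nodes; the expected code length is the sum of the merged weights.
merge 3/76 + 13/152 → 1/8
merge 1/8 + 41/152 → 15/38
merge 11/38 + 6/19 → 23/38
merge 15/38 + 23/38 → 1
L = 1/8 + 15/38 + 23/38 + 1 = 17/8 = 2.125 bits/symbol.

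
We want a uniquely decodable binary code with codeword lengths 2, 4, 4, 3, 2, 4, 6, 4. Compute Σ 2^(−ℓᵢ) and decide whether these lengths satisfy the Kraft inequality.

0.890625; yes

With common denominator 2^6 = 64: Σ 2^(−ℓᵢ) = 16/64 + 4/64 + 4/64 + 8/64 + 16/64 + 4/64 + 1/64 + 4/64 = 57/64 = 0.890625.
Kraft's inequality requires Σ ≤ 1; here Σ = 0.890625 ≤ 1, so such a prefix code exists.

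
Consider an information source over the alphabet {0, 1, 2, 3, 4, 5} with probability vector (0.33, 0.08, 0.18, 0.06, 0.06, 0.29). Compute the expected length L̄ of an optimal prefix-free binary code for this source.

Repeatedly combine the two least-probable nodes; the expected code length is the sum of the merged weights.
merge 3/50 + 3/50 → 3/25
merge 2/25 + 3/25 → 1/5
merge 9/50 + 1/5 → 19/50
merge 29/100 + 33/100 → 31/50
merge 19/50 + 31/50 → 1
L = 3/25 + 1/5 + 19/50 + 31/50 + 1 = 58/25 = 2.32 bits/symbol.

2.32 bits/symbol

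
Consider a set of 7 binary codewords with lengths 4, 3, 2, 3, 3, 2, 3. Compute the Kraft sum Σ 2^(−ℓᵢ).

With common denominator 2^4 = 16: Σ 2^(−ℓᵢ) = 1/16 + 2/16 + 4/16 + 2/16 + 2/16 + 4/16 + 2/16 = 17/16 = 1.0625.

1.0625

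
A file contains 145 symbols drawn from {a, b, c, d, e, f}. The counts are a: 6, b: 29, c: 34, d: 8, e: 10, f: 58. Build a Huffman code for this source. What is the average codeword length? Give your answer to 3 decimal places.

Probabilities are the counts divided by 145.
Repeatedly combine the two least-probable nodes; the expected code length is the sum of the merged weights.
merge 6/145 + 8/145 → 14/145
merge 2/29 + 14/145 → 24/145
merge 24/145 + 1/5 → 53/145
merge 34/145 + 53/145 → 3/5
merge 2/5 + 3/5 → 1
L = 14/145 + 24/145 + 53/145 + 3/5 + 1 = 323/145 ≈ 2.228 bits/symbol.

2.228 bits/symbol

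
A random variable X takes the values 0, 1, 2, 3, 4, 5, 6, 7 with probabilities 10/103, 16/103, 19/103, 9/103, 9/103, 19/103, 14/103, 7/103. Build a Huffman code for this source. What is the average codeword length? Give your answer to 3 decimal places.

Repeatedly combine the two least-probable nodes; the expected code length is the sum of the merged weights.
merge 7/103 + 9/103 → 16/103
merge 9/103 + 10/103 → 19/103
merge 14/103 + 16/103 → 30/103
merge 16/103 + 19/103 → 35/103
merge 19/103 + 19/103 → 38/103
merge 30/103 + 35/103 → 65/103
merge 38/103 + 65/103 → 1
L = 16/103 + 19/103 + 30/103 + 35/103 + 38/103 + 65/103 + 1 = 306/103 ≈ 2.971 bits/symbol.

2.971 bits/symbol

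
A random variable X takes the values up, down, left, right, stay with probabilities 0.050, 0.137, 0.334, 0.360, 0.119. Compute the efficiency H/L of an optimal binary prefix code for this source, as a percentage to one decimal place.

96.1%

Entropy H = −Σ p log₂ p ≈ 2.0335 bits.
Huffman merges: 1/20+119/1000→169/1000; 137/1000+169/1000→153/500; 153/500+167/500→16/25; 9/25+16/25→1. L = 423/200 ≈ 2.1150.
Efficiency = H/L = 2.0335/2.1150 = 96.1%.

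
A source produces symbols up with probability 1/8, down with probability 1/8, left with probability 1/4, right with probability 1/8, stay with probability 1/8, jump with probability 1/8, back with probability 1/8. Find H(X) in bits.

Each probability is a power of 1/2, so log₂(1/p) is an integer.
H = Σ p·log₂(1/p) = 1/8·3 + 1/8·3 + 1/4·2 + 1/8·3 + 1/8·3 + 1/8·3 + 1/8·3 = 2.75 bits.

2.75 bits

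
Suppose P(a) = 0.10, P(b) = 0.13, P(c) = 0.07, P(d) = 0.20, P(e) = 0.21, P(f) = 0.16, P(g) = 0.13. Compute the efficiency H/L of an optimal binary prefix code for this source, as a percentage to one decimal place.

98.8%

Entropy H = −Σ p log₂ p ≈ 2.7263 bits.
Huffman merges: 7/100+1/10→17/100; 13/100+13/100→13/50; 4/25+17/100→33/100; 1/5+21/100→41/100; 13/50+33/100→59/100; 41/100+59/100→1. L = 69/25 ≈ 2.7600.
Efficiency = H/L = 2.7263/2.7600 = 98.8%.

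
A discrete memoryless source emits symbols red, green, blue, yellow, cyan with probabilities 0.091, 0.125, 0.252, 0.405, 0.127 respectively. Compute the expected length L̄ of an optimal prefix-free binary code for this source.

Repeatedly combine the two least-probable nodes; the expected code length is the sum of the merged weights.
merge 91/1000 + 1/8 → 27/125
merge 127/1000 + 27/125 → 343/1000
merge 63/250 + 343/1000 → 119/200
merge 81/200 + 119/200 → 1
L = 27/125 + 343/1000 + 119/200 + 1 = 1077/500 = 2.154 bits/symbol.

2.154 bits/symbol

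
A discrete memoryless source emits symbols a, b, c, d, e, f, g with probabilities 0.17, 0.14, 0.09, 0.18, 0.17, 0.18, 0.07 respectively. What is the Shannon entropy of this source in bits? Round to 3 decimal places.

H = −Σ pᵢ log₂ pᵢ.
−0.17·log₂(0.17) = 0.4346
−0.14·log₂(0.14) = 0.3971
−0.09·log₂(0.09) = 0.3127
−0.18·log₂(0.18) = 0.4453
−0.17·log₂(0.17) = 0.4346
−0.18·log₂(0.18) = 0.4453
−0.07·log₂(0.07) = 0.2686
Sum ≈ 2.7381 → 2.738 bits.

2.738 bits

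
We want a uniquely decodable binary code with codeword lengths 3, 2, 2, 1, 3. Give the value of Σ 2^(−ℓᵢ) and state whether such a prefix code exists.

With common denominator 2^3 = 8: Σ 2^(−ℓᵢ) = 1/8 + 2/8 + 2/8 + 4/8 + 1/8 = 10/8 = 1.25.
Kraft's inequality requires Σ ≤ 1; here Σ = 1.25 > 1, so no such prefix code exists.

1.25; no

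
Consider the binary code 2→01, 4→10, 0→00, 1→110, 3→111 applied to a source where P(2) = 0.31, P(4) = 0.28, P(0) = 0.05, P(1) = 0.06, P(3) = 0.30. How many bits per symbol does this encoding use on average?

L̄ = Σ pᵢ·ℓᵢ = 0.31·2 + 0.28·2 + 0.05·2 + 0.06·3 + 0.30·3 = 2.36 bits/symbol.

2.36 bits/symbol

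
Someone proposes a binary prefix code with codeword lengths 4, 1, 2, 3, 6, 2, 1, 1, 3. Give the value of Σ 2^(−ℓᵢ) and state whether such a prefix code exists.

2.328125; no

With common denominator 2^6 = 64: Σ 2^(−ℓᵢ) = 4/64 + 32/64 + 16/64 + 8/64 + 1/64 + 16/64 + 32/64 + 32/64 + 8/64 = 149/64 = 2.328125.
Kraft's inequality requires Σ ≤ 1; here Σ = 2.328125 > 1, so no such prefix code exists.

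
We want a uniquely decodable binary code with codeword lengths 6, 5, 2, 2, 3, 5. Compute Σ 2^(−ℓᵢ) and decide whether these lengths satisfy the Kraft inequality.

0.703125; yes

With common denominator 2^6 = 64: Σ 2^(−ℓᵢ) = 1/64 + 2/64 + 16/64 + 16/64 + 8/64 + 2/64 = 45/64 = 0.703125.
Kraft's inequality requires Σ ≤ 1; here Σ = 0.703125 ≤ 1, so such a prefix code exists.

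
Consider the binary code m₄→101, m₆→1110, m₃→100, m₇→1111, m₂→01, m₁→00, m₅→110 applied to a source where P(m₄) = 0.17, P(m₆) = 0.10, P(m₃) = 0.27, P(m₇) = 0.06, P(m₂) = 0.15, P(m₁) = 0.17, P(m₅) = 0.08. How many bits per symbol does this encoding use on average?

2.84 bits/symbol

L̄ = Σ pᵢ·ℓᵢ = 0.17·3 + 0.10·4 + 0.27·3 + 0.06·4 + 0.15·2 + 0.17·2 + 0.08·3 = 2.84 bits/symbol.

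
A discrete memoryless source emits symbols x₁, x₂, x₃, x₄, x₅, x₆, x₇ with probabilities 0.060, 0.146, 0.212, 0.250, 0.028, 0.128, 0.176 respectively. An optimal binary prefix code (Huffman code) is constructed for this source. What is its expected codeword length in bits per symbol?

2.626 bits/symbol

Repeatedly combine the two least-probable nodes; the expected code length is the sum of the merged weights.
merge 7/250 + 3/50 → 11/125
merge 11/125 + 16/125 → 27/125
merge 73/500 + 22/125 → 161/500
merge 53/250 + 27/125 → 107/250
merge 1/4 + 161/500 → 143/250
merge 107/250 + 143/250 → 1
L = 11/125 + 27/125 + 161/500 + 107/250 + 143/250 + 1 = 1313/500 = 2.626 bits/symbol.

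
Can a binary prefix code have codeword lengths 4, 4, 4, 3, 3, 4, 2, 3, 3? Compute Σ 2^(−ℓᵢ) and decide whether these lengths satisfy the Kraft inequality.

With common denominator 2^4 = 16: Σ 2^(−ℓᵢ) = 1/16 + 1/16 + 1/16 + 2/16 + 2/16 + 1/16 + 4/16 + 2/16 + 2/16 = 16/16 = 1.
Kraft's inequality requires Σ ≤ 1; here Σ = 1 ≤ 1, so such a prefix code exists.

1; yes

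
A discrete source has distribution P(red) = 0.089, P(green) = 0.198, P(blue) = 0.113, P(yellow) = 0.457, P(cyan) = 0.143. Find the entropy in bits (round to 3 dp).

2.046 bits

H = −Σ pᵢ log₂ pᵢ.
−0.089·log₂(0.089) = 0.3106
−0.198·log₂(0.198) = 0.4626
−0.113·log₂(0.113) = 0.3555
−0.457·log₂(0.457) = 0.5163
−0.143·log₂(0.143) = 0.4012
Sum ≈ 2.0462 → 2.046 bits.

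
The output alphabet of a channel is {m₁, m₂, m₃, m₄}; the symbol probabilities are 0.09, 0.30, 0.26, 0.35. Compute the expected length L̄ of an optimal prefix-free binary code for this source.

2 bits/symbol

Repeatedly combine the two least-probable nodes; the expected code length is the sum of the merged weights.
merge 9/100 + 13/50 → 7/20
merge 3/10 + 7/20 → 13/20
merge 7/20 + 13/20 → 1
L = 7/20 + 13/20 + 1 = 2 bits/symbol.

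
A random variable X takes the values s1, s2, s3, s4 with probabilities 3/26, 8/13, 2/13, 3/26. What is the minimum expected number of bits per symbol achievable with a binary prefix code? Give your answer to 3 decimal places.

Repeatedly combine the two least-probable nodes; the expected code length is the sum of the merged weights.
merge 3/26 + 3/26 → 3/13
merge 2/13 + 3/13 → 5/13
merge 5/13 + 8/13 → 1
L = 3/13 + 5/13 + 1 = 21/13 ≈ 1.615 bits/symbol.

1.615 bits/symbol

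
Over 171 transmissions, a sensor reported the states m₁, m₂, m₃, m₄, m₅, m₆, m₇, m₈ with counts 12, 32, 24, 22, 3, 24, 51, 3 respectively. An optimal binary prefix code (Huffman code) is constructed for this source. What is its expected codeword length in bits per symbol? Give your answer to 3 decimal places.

2.655 bits/symbol

Probabilities are the counts divided by 171.
Repeatedly combine the two least-probable nodes; the expected code length is the sum of the merged weights.
merge 1/57 + 1/57 → 2/57
merge 2/57 + 4/57 → 2/19
merge 2/19 + 22/171 → 40/171
merge 8/57 + 8/57 → 16/57
merge 32/171 + 40/171 → 8/19
merge 16/57 + 17/57 → 11/19
merge 8/19 + 11/19 → 1
L = 2/57 + 2/19 + 40/171 + 16/57 + 8/19 + 11/19 + 1 = 454/171 ≈ 2.655 bits/symbol.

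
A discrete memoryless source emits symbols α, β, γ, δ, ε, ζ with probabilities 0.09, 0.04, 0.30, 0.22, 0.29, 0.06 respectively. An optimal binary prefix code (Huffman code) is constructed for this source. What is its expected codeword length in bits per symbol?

Repeatedly combine the two least-probable nodes; the expected code length is the sum of the merged weights.
merge 1/25 + 3/50 → 1/10
merge 9/100 + 1/10 → 19/100
merge 19/100 + 11/50 → 41/100
merge 29/100 + 3/10 → 59/100
merge 41/100 + 59/100 → 1
L = 1/10 + 19/100 + 41/100 + 59/100 + 1 = 229/100 = 2.29 bits/symbol.

2.29 bits/symbol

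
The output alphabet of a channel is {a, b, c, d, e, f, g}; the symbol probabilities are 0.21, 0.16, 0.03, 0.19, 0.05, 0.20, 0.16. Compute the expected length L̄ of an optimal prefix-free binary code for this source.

Repeatedly combine the two least-probable nodes; the expected code length is the sum of the merged weights.
merge 3/100 + 1/20 → 2/25
merge 2/25 + 4/25 → 6/25
merge 4/25 + 19/100 → 7/20
merge 1/5 + 21/100 → 41/100
merge 6/25 + 7/20 → 59/100
merge 41/100 + 59/100 → 1
L = 2/25 + 6/25 + 7/20 + 41/100 + 59/100 + 1 = 267/100 = 2.67 bits/symbol.

2.67 bits/symbol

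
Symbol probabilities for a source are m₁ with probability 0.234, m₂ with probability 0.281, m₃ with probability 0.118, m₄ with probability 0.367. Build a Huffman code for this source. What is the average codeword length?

Repeatedly combine the two least-probable nodes; the expected code length is the sum of the merged weights.
merge 59/500 + 117/500 → 44/125
merge 281/1000 + 44/125 → 633/1000
merge 367/1000 + 633/1000 → 1
L = 44/125 + 633/1000 + 1 = 397/200 = 1.985 bits/symbol.

1.985 bits/symbol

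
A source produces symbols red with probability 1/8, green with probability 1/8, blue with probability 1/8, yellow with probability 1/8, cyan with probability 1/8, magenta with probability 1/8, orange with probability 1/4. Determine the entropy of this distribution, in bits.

2.75 bits

Each probability is a power of 1/2, so log₂(1/p) is an integer.
H = Σ p·log₂(1/p) = 1/8·3 + 1/8·3 + 1/8·3 + 1/8·3 + 1/8·3 + 1/8·3 + 1/4·2 = 2.75 bits.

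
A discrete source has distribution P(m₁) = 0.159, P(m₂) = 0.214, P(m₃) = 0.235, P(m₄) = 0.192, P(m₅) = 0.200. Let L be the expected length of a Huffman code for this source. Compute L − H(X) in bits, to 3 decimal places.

Entropy H = −Σ p log₂ p ≈ 2.3103 bits.
Huffman merges: 159/1000+24/125→351/1000; 1/5+107/500→207/500; 47/200+351/1000→293/500; 207/500+293/500→1. L = 2351/1000 ≈ 2.3510.
L − H = 2.3510 − 2.3103 = 0.041 bits.

0.041 bits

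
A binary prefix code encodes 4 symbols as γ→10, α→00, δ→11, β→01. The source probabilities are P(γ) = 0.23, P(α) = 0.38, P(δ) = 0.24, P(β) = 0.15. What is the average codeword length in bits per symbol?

L̄ = Σ pᵢ·ℓᵢ = 0.23·2 + 0.38·2 + 0.24·2 + 0.15·2 = 2 bits/symbol.

2 bits/symbol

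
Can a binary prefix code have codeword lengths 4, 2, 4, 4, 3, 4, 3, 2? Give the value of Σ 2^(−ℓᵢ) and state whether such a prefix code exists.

1; yes

With common denominator 2^4 = 16: Σ 2^(−ℓᵢ) = 1/16 + 4/16 + 1/16 + 1/16 + 2/16 + 1/16 + 2/16 + 4/16 = 16/16 = 1.
Kraft's inequality requires Σ ≤ 1; here Σ = 1 ≤ 1, so such a prefix code exists.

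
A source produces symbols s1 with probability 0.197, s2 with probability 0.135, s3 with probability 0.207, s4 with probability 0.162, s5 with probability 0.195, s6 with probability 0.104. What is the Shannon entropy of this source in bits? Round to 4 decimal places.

2.5470 bits

H = −Σ pᵢ log₂ pᵢ.
−0.197·log₂(0.197) = 0.4617
−0.135·log₂(0.135) = 0.3900
−0.207·log₂(0.207) = 0.4704
−0.162·log₂(0.162) = 0.4254
−0.195·log₂(0.195) = 0.4599
−0.104·log₂(0.104) = 0.3396
Sum ≈ 2.5470 → 2.5470 bits.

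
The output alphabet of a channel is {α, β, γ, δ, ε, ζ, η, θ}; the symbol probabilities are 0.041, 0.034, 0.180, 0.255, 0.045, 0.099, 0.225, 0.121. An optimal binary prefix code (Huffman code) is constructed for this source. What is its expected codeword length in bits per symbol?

Repeatedly combine the two least-probable nodes; the expected code length is the sum of the merged weights.
merge 17/500 + 41/1000 → 3/40
merge 9/200 + 3/40 → 3/25
merge 99/1000 + 3/25 → 219/1000
merge 121/1000 + 9/50 → 301/1000
merge 219/1000 + 9/40 → 111/250
merge 51/200 + 301/1000 → 139/250
merge 111/250 + 139/250 → 1
L = 3/40 + 3/25 + 219/1000 + 301/1000 + 111/250 + 139/250 + 1 = 543/200 = 2.715 bits/symbol.

2.715 bits/symbol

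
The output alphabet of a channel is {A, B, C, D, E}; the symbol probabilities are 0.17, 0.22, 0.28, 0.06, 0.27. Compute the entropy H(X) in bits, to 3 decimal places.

H = −Σ pᵢ log₂ pᵢ.
−0.17·log₂(0.17) = 0.4346
−0.22·log₂(0.22) = 0.4806
−0.28·log₂(0.28) = 0.5142
−0.06·log₂(0.06) = 0.2435
−0.27·log₂(0.27) = 0.5100
Sum ≈ 2.1829 → 2.183 bits.

2.183 bits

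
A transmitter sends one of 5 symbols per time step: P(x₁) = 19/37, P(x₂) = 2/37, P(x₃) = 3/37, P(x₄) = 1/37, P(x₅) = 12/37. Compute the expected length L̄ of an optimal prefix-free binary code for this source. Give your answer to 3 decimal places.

Repeatedly combine the two least-probable nodes; the expected code length is the sum of the merged weights.
merge 1/37 + 2/37 → 3/37
merge 3/37 + 3/37 → 6/37
merge 6/37 + 12/37 → 18/37
merge 18/37 + 19/37 → 1
L = 3/37 + 6/37 + 18/37 + 1 = 64/37 ≈ 1.730 bits/symbol.

1.730 bits/symbol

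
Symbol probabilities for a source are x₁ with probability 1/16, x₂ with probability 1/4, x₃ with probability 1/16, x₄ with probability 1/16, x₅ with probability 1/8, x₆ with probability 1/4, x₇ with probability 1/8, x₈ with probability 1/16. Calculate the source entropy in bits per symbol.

Each probability is a power of 1/2, so log₂(1/p) is an integer.
H = Σ p·log₂(1/p) = 1/16·4 + 1/4·2 + 1/16·4 + 1/16·4 + 1/8·3 + 1/4·2 + 1/8·3 + 1/16·4 = 2.75 bits.

2.75 bits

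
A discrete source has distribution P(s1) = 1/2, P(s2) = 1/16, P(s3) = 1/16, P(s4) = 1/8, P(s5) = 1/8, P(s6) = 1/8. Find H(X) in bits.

2.125 bits

Each probability is a power of 1/2, so log₂(1/p) is an integer.
H = Σ p·log₂(1/p) = 1/2·1 + 1/16·4 + 1/16·4 + 1/8·3 + 1/8·3 + 1/8·3 = 2.125 bits.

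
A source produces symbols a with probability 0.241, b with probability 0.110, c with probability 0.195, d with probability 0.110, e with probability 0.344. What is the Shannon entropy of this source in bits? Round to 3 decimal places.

2.185 bits

H = −Σ pᵢ log₂ pᵢ.
−0.241·log₂(0.241) = 0.4947
−0.110·log₂(0.110) = 0.3503
−0.195·log₂(0.195) = 0.4599
−0.110·log₂(0.110) = 0.3503
−0.344·log₂(0.344) = 0.5296
Sum ≈ 2.1848 → 2.185 bits.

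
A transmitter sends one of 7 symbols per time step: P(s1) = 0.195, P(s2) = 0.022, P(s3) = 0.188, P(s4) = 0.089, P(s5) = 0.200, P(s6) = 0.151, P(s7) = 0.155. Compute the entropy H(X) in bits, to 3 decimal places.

2.638 bits

H = −Σ pᵢ log₂ pᵢ.
−0.195·log₂(0.195) = 0.4599
−0.022·log₂(0.022) = 0.1211
−0.188·log₂(0.188) = 0.4533
−0.089·log₂(0.089) = 0.3106
−0.200·log₂(0.200) = 0.4644
−0.151·log₂(0.151) = 0.4118
−0.155·log₂(0.155) = 0.4169
Sum ≈ 2.6381 → 2.638 bits.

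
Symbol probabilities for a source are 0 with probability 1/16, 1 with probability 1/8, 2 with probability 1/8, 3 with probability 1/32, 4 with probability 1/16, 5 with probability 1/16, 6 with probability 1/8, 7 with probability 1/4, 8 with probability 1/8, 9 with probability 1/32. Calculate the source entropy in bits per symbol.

3.0625 bits

Each probability is a power of 1/2, so log₂(1/p) is an integer.
H = Σ p·log₂(1/p) = 1/16·4 + 1/8·3 + 1/8·3 + 1/32·5 + 1/16·4 + 1/16·4 + 1/8·3 + 1/4·2 + 1/8·3 + 1/32·5 = 3.0625 bits.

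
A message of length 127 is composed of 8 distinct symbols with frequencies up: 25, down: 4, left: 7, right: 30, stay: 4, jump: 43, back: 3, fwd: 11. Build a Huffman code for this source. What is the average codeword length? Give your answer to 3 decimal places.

Probabilities are the counts divided by 127.
Repeatedly combine the two least-probable nodes; the expected code length is the sum of the merged weights.
merge 3/127 + 4/127 → 7/127
merge 4/127 + 7/127 → 11/127
merge 7/127 + 11/127 → 18/127
merge 11/127 + 18/127 → 29/127
merge 25/127 + 29/127 → 54/127
merge 30/127 + 43/127 → 73/127
merge 54/127 + 73/127 → 1
L = 7/127 + 11/127 + 18/127 + 29/127 + 54/127 + 73/127 + 1 = 319/127 ≈ 2.512 bits/symbol.

2.512 bits/symbol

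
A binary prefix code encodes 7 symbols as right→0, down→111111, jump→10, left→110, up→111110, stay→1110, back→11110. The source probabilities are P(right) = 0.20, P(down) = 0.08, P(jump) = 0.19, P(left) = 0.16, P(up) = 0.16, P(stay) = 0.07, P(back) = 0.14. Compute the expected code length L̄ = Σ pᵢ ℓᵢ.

L̄ = Σ pᵢ·ℓᵢ = 0.20·1 + 0.08·6 + 0.19·2 + 0.16·3 + 0.16·6 + 0.07·4 + 0.14·5 = 3.48 bits/symbol.

3.48 bits/symbol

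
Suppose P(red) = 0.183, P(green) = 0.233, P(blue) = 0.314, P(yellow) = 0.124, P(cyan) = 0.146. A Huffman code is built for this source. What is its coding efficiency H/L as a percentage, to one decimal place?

Entropy H = −Σ p log₂ p ≈ 2.2415 bits.
Huffman merges: 31/250+73/500→27/100; 183/1000+233/1000→52/125; 27/100+157/500→73/125; 52/125+73/125→1. L = 227/100 ≈ 2.2700.
Efficiency = H/L = 2.2415/2.2700 = 98.7%.

98.7%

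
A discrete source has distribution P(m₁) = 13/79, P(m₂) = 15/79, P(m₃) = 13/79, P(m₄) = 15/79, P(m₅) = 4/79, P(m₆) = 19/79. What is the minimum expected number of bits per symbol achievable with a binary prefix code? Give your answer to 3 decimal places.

Repeatedly combine the two least-probable nodes; the expected code length is the sum of the merged weights.
merge 4/79 + 13/79 → 17/79
merge 13/79 + 15/79 → 28/79
merge 15/79 + 17/79 → 32/79
merge 19/79 + 28/79 → 47/79
merge 32/79 + 47/79 → 1
L = 17/79 + 28/79 + 32/79 + 47/79 + 1 = 203/79 ≈ 2.570 bits/symbol.

2.570 bits/symbol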